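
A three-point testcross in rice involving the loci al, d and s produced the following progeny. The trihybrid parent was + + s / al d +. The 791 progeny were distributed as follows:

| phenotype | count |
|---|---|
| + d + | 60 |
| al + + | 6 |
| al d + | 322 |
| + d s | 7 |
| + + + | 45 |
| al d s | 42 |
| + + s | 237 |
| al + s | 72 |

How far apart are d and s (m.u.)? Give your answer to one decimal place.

12.6 m.u.

The two rarest classes, + d s and al + +, are the double crossovers. Comparing them with the parentals, only the d allele has switched, so d is the middle locus and the order is al – d – s.
Crossovers in the d–s interval produce the single-crossover classes + + + and al d s (45 + 42 = 87) plus the double crossovers (13).
RF(d–s) = (87 + 13) / 791 = 100/791 = 0.1264 → 12.6 m.u.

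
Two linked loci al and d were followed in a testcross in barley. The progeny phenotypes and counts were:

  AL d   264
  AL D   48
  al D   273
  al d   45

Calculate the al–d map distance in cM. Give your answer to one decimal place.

The two most frequent classes, AL d (264) and al D (273), are the parental types, so the F1 was AL d / al D.
The recombinant classes are AL D and al d: 48 + 45 = 93.
Recombination frequency = 93/630 = 0.1476 ≈ 14.8%, i.e. 14.8 cM.

14.8 cM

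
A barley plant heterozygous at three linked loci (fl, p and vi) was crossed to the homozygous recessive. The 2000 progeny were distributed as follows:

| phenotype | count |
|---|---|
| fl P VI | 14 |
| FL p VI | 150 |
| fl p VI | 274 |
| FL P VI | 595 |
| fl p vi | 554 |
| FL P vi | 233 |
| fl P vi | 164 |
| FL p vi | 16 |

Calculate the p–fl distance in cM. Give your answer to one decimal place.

17.2 cM

The two most frequent reciprocal classes, FL P VI and fl p vi, are the parental types, so the F1 was FL P VI / fl p vi.
The two rarest classes, fl P VI and FL p vi, are the double crossovers. Comparing them with the parentals, only the fl allele has switched, so fl is the middle locus and the order is p – fl – vi.
Crossovers in the p–fl interval produce the single-crossover classes FL p VI and fl P vi (150 + 164 = 314) plus the double crossovers (30).
RF(p–fl) = (314 + 30) / 2000 = 344/2000 = 0.1720 → 17.2 cM.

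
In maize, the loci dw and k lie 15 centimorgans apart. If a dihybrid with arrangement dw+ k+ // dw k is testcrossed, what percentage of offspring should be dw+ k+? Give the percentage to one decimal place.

A map distance of 15 centimorgans corresponds to a recombination frequency of 0.150.
The F1 is dw+ k+ / dw k, so dw+ k+ is a parental gamete class with expected frequency (1 − r)/2 = 0.850/2 = 0.4250.
That is 0.4250 = 42.5% of the progeny.

42.5%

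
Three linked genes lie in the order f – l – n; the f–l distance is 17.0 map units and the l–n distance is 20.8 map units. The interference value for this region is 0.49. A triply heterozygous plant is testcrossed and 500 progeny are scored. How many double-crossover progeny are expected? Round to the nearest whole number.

Map distances give recombination frequencies of 0.170 and 0.208 for the two intervals.
With interference 0.49 (so coincidence = 0.51), expected double-crossover frequency = 0.170 × 0.208 × 0.51 = 0.01803.
Expected number = 0.01803 × 500 = 9.02 ≈ 9.

9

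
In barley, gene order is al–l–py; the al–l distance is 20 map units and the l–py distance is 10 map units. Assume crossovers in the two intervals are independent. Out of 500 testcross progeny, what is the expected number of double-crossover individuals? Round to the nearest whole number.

Map distances give recombination frequencies of 0.200 and 0.100 for the two intervals.
With no interference, expected double-crossover frequency = 0.200 × 0.100 = 0.02000.
Expected number = 0.02000 × 500 = 10.00 ≈ 10.

10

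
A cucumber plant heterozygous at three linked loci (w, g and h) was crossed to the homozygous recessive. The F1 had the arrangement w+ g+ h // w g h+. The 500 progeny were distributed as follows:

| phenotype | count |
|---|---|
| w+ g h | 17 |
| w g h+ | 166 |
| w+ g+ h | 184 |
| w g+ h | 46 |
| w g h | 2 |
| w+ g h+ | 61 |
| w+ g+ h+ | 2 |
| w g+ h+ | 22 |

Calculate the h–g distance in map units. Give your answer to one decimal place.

8.6 map units

The two rarest classes, w+ g+ h+ and w g h, are the double crossovers. Comparing them with the parentals, only the h allele has switched, so h is the middle locus and the order is g – h – w.
Crossovers in the g–h interval produce the single-crossover classes w+ g h and w g+ h+ (17 + 22 = 39) plus the double crossovers (4).
RF(g–h) = (39 + 4) / 500 = 43/500 = 0.0860 → 8.6 map units.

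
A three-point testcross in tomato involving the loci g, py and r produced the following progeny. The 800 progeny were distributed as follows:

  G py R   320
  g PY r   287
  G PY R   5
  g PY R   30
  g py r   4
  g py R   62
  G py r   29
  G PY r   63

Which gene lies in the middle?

py

The two most frequent reciprocal classes, G py R and g PY r, are the parental types, so the F1 was G py R / g PY r.
The two rarest classes, G PY R and g py r, are the double crossovers. Comparing them with the parentals, only the py allele has switched, so py is the middle locus and the order is r – py – g.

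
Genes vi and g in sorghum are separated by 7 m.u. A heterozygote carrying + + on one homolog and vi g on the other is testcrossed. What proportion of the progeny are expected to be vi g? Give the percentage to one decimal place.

46.5%

A map distance of 7 m.u. corresponds to a recombination frequency of 0.070.
The F1 is + + / vi g, so vi g is a parental gamete class with expected frequency (1 − r)/2 = 0.930/2 = 0.4650.
That is 0.4650 = 46.5% of the progeny.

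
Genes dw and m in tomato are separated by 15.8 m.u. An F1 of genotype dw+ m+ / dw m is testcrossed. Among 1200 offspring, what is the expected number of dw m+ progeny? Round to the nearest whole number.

A map distance of 15.8 m.u. corresponds to a recombination frequency of 0.158.
The F1 is dw+ m+ / dw m, so dw m+ is a recombinant gamete class with expected frequency r/2 = 0.158/2 = 0.0790.
Expected number = 0.0790 × 1200 = 94.80 ≈ 95.

95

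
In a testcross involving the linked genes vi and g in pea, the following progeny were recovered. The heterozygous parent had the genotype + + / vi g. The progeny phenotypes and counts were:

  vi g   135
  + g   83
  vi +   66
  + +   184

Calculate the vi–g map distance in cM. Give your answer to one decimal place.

The recombinant classes are + g and vi +: 83 + 66 = 149.
Recombination frequency = 149/468 = 0.3184 ≈ 31.8%, i.e. 31.8 cM.

31.8 cM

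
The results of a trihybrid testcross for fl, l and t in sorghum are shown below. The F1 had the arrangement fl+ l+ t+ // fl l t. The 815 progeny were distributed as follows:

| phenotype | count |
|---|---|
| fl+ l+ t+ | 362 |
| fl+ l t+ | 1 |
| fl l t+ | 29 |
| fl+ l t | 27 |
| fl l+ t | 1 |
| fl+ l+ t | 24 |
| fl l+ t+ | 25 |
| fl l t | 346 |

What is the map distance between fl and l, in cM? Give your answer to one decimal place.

The two rarest classes, fl+ l t+ and fl l+ t, are the double crossovers. Comparing them with the parentals, only the l allele has switched, so l is the middle locus and the order is fl – l – t.
Crossovers in the fl–l interval produce the single-crossover classes fl l+ t+ and fl+ l t (25 + 27 = 52) plus the double crossovers (2).
RF(fl–l) = (52 + 2) / 815 = 54/815 = 0.0663 → 6.6 cM.

6.6 cM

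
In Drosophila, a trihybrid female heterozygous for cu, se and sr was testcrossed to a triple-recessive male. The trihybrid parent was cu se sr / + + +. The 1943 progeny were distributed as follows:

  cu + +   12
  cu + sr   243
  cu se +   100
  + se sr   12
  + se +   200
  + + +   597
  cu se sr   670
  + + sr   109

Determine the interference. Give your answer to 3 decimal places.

0.571

The two rarest classes, + se sr and cu + +, are the double crossovers. Comparing them with the parentals, only the cu allele has switched, so cu is the middle locus and the order is sr – cu – se.
sr–cu: (209 + 24)/1943 = 0.1199; cu–se: (443 + 24)/1943 = 0.2403.
Expected DCO frequency = 0.1199 × 0.2403 ≈ 0.02881; observed = 24/1943 ≈ 0.01235.
Coefficient of coincidence = 0.01235/0.02881 ≈ 0.429; interference = 1 − 0.429 = 0.571.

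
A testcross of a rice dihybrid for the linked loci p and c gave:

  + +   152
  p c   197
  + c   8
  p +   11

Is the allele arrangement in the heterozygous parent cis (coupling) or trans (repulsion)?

cis

The two most frequent classes are + + (152) and p c (197); these are the parental (non-recombinant) types.
So the F1 carried + + on one chromosome and p c on the other — the recessive alleles are on the same chromosome (cis / coupling).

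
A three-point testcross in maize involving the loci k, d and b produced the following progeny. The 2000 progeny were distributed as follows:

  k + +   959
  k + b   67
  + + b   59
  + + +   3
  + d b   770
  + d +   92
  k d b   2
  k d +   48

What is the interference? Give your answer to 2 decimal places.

0.46

The two most frequent reciprocal classes, k + + and + d b, are the parental types, so the F1 was k + + / + d b.
The two rarest classes, + + + and k d b, are the double crossovers. Comparing them with the parentals, only the k allele has switched, so k is the middle locus and the order is b – k – d.
b–k: (159 + 5)/2000 = 0.0820; k–d: (107 + 5)/2000 = 0.0560.
Expected DCO frequency = 0.0820 × 0.0560 ≈ 0.00459; observed = 5/2000 ≈ 0.00250.
Coefficient of coincidence = 0.00250/0.00459 ≈ 0.54; interference = 1 − 0.54 = 0.46.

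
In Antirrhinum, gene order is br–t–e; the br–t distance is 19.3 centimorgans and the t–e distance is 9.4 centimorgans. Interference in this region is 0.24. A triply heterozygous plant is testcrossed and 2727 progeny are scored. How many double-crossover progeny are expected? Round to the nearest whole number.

38

Map distances give recombination frequencies of 0.193 and 0.094 for the two intervals.
With interference 0.24 (so coincidence = 0.76), expected double-crossover frequency = 0.193 × 0.094 × 0.76 = 0.01379.
Expected number = 0.01379 × 2727 = 37.60 ≈ 38.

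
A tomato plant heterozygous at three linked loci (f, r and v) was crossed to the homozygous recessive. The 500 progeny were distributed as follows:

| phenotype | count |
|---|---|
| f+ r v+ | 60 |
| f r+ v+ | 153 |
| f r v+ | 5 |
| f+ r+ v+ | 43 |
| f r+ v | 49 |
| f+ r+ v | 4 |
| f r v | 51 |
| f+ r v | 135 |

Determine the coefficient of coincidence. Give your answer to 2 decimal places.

The two most frequent reciprocal classes, f+ r v and f r+ v+, are the parental types, so the F1 was f+ r v / f r+ v+.
The two rarest classes, f+ r+ v and f r v+, are the double crossovers. Comparing them with the parentals, only the r allele has switched, so r is the middle locus and the order is f – r – v.
f–r: (94 + 9)/500 = 0.2060; r–v: (109 + 9)/500 = 0.2360.
Expected DCO frequency = 0.2060 × 0.2360 ≈ 0.04862; observed = 9/500 ≈ 0.01800.
Coefficient of coincidence = 0.01800/0.04862 ≈ 0.37.

0.37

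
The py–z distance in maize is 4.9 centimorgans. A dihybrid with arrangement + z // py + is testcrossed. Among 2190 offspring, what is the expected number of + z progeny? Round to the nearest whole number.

A map distance of 4.9 centimorgans corresponds to a recombination frequency of 0.049.
The F1 is + z / py +, so + z is a parental gamete class with expected frequency (1 − r)/2 = 0.951/2 = 0.4755.
Expected number = 0.4755 × 2190 = 1041.35 ≈ 1041.

1041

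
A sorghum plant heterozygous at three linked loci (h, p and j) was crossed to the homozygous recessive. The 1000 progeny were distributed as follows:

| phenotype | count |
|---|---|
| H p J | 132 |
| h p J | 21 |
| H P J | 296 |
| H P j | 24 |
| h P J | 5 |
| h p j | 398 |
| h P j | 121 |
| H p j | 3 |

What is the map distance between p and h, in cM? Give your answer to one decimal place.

26.1 cM

The two most frequent reciprocal classes, H P J and h p j, are the parental types, so the F1 was H P J / h p j.
The two rarest classes, h P J and H p j, are the double crossovers. Comparing them with the parentals, only the h allele has switched, so h is the middle locus and the order is p – h – j.
Crossovers in the p–h interval produce the single-crossover classes H p J and h P j (132 + 121 = 253) plus the double crossovers (8).
RF(p–h) = (253 + 8) / 1000 = 261/1000 = 0.2610 → 26.1 cM.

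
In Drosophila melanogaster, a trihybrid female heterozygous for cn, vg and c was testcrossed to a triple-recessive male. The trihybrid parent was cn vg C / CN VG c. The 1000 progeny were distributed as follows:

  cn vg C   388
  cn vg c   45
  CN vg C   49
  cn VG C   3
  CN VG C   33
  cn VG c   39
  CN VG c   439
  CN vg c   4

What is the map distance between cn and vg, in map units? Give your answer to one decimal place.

9.5 map units

The two rarest classes, cn VG C and CN vg c, are the double crossovers. Comparing them with the parentals, only the vg allele has switched, so vg is the middle locus and the order is c – vg – cn.
Crossovers in the vg–cn interval produce the single-crossover classes CN vg C and cn VG c (49 + 39 = 88) plus the double crossovers (7).
RF(vg–cn) = (88 + 7) / 1000 = 95/1000 = 0.0950 → 9.5 map units.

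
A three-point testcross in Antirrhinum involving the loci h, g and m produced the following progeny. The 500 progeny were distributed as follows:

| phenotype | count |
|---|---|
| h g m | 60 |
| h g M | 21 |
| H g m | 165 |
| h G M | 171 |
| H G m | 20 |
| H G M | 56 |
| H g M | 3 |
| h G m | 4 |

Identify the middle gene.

The two most frequent reciprocal classes, h G M and H g m, are the parental types, so the F1 was h G M / H g m.
The two rarest classes, h G m and H g M, are the double crossovers. Comparing them with the parentals, only the m allele has switched, so m is the middle locus and the order is g – m – h.

m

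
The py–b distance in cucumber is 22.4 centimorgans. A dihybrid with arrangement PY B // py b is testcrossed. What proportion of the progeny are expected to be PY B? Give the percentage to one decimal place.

A map distance of 22.4 centimorgans corresponds to a recombination frequency of 0.224.
The F1 is PY B / py b, so PY B is a parental gamete class with expected frequency (1 − r)/2 = 0.776/2 = 0.3880.
That is 0.3880 = 38.8% of the progeny.

38.8%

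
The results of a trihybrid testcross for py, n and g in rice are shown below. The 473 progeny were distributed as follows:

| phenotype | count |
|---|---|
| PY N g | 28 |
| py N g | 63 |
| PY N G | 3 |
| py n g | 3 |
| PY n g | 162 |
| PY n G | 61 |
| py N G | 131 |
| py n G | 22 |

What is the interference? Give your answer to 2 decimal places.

The two most frequent reciprocal classes, py N G and PY n g, are the parental types, so the F1 was py N G / PY n g.
The two rarest classes, PY N G and py n g, are the double crossovers. Comparing them with the parentals, only the py allele has switched, so py is the middle locus and the order is g – py – n.
g–py: (124 + 6)/473 = 0.2748; py–n: (50 + 6)/473 = 0.1184.
Expected DCO frequency = 0.2748 × 0.1184 ≈ 0.03254; observed = 6/473 ≈ 0.01268.
Coefficient of coincidence = 0.01268/0.03254 ≈ 0.39; interference = 1 − 0.39 = 0.61.

0.61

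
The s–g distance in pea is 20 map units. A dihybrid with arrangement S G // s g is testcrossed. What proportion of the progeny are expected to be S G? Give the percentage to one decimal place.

A map distance of 20 map units corresponds to a recombination frequency of 0.200.
The F1 is S G / s g, so S G is a parental gamete class with expected frequency (1 − r)/2 = 0.800/2 = 0.4000.
That is 0.4000 = 40.0% of the progeny.

40.0%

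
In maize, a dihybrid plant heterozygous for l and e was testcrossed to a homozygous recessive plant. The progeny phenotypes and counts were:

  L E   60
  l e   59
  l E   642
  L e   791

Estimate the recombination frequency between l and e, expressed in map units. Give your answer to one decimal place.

The two most frequent classes, L e (791) and l E (642), are the parental types, so the F1 was L e / l E.
The recombinant classes are L E and l e: 60 + 59 = 119.
Recombination frequency = 119/1552 = 0.0767 ≈ 7.7%, i.e. 7.7 map units.

7.7 map units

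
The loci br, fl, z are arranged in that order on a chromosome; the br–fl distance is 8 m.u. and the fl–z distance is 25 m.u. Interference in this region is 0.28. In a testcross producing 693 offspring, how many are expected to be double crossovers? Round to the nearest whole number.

10

Map distances give recombination frequencies of 0.080 and 0.250 for the two intervals.
With interference 0.28 (so coincidence = 0.72), expected double-crossover frequency = 0.080 × 0.250 × 0.72 = 0.01440.
Expected number = 0.01440 × 693 = 9.98 ≈ 10.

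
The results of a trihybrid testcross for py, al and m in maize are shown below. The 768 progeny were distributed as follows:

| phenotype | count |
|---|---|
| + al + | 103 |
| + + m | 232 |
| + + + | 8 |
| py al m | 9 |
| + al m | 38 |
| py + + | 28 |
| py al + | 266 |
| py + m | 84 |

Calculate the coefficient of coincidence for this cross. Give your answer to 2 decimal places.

0.77

The two most frequent reciprocal classes, py al + and + + m, are the parental types, so the F1 was py al + / + + m.
The two rarest classes, py al m and + + +, are the double crossovers. Comparing them with the parentals, only the m allele has switched, so m is the middle locus and the order is al – m – py.
al–m: (66 + 17)/768 = 0.1081; m–py: (187 + 17)/768 = 0.2656.
Expected DCO frequency = 0.1081 × 0.2656 ≈ 0.02871; observed = 17/768 ≈ 0.02214.
Coefficient of coincidence = 0.02214/0.02871 ≈ 0.77.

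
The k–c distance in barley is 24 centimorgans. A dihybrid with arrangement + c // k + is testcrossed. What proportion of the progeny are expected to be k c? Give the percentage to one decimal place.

A map distance of 24 centimorgans corresponds to a recombination frequency of 0.240.
The F1 is + c / k +, so k c is a recombinant gamete class with expected frequency r/2 = 0.240/2 = 0.1200.
That is 0.1200 = 12.0% of the progeny.

12.0%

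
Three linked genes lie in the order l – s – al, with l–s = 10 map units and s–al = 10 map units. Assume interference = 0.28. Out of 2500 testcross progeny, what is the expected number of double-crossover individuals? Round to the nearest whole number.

Map distances give recombination frequencies of 0.100 and 0.100 for the two intervals.
With interference 0.28 (so coincidence = 0.72), expected double-crossover frequency = 0.100 × 0.100 × 0.72 = 0.00720.
Expected number = 0.00720 × 2500 = 18.00 ≈ 18.

18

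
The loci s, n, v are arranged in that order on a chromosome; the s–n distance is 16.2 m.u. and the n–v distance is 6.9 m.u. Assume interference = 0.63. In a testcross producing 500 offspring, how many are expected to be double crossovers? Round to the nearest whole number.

2

Map distances give recombination frequencies of 0.162 and 0.069 for the two intervals.
With interference 0.63 (so coincidence = 0.37), expected double-crossover frequency = 0.162 × 0.069 × 0.37 = 0.00414.
Expected number = 0.00414 × 500 = 2.07 ≈ 2.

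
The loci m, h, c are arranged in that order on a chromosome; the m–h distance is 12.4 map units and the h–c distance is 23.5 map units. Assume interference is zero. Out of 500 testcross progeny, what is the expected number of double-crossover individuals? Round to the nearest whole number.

15

Map distances give recombination frequencies of 0.124 and 0.235 for the two intervals.
With no interference, expected double-crossover frequency = 0.124 × 0.235 = 0.02914.
Expected number = 0.02914 × 500 = 14.57 ≈ 15.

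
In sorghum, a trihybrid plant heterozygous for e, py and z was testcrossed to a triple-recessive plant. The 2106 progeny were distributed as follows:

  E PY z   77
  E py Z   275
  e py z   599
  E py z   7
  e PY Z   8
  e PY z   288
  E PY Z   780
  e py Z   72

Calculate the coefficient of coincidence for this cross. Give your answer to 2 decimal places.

The two most frequent reciprocal classes, e py z and E PY Z, are the parental types, so the F1 was e py z / E PY Z.
The two rarest classes, E py z and e PY Z, are the double crossovers. Comparing them with the parentals, only the e allele has switched, so e is the middle locus and the order is py – e – z.
py–e: (563 + 15)/2106 = 0.2745; e–z: (149 + 15)/2106 = 0.0779.
Expected DCO frequency = 0.2745 × 0.0779 ≈ 0.02138; observed = 15/2106 ≈ 0.00712.
Coefficient of coincidence = 0.00712/0.02138 ≈ 0.33.

0.33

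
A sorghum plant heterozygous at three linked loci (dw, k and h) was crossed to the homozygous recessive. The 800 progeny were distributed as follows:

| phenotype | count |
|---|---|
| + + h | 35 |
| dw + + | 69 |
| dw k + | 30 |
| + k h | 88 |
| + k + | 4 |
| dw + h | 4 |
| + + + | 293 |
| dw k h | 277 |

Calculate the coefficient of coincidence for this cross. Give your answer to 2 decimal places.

0.53

The two most frequent reciprocal classes, + + + and dw k h, are the parental types, so the F1 was + + + / dw k h.
The two rarest classes, + k + and dw + h, are the double crossovers. Comparing them with the parentals, only the k allele has switched, so k is the middle locus and the order is h – k – dw.
h–k: (65 + 8)/800 = 0.0912; k–dw: (157 + 8)/800 = 0.2062.
Expected DCO frequency = 0.0912 × 0.2062 ≈ 0.01881; observed = 8/800 ≈ 0.01000.
Coefficient of coincidence = 0.01000/0.01881 ≈ 0.53.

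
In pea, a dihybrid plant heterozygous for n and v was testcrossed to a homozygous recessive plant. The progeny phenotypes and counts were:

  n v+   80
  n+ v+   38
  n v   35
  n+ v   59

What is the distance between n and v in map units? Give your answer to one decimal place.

34.4 map units

The two most frequent classes, n+ v (59) and n v+ (80), are the parental types, so the F1 was n+ v / n v+.
The recombinant classes are n+ v+ and n v: 38 + 35 = 73.
Recombination frequency = 73/212 = 0.3443 ≈ 34.4%, i.e. 34.4 map units.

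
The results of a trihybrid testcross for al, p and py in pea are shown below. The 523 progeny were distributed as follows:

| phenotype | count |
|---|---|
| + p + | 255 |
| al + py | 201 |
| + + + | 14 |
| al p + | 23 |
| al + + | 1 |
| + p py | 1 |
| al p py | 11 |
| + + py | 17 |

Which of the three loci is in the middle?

The two most frequent reciprocal classes, al + py and + p +, are the parental types, so the F1 was al + py / + p +.
The two rarest classes, al + + and + p py, are the double crossovers. Comparing them with the parentals, only the py allele has switched, so py is the middle locus and the order is al – py – p.

py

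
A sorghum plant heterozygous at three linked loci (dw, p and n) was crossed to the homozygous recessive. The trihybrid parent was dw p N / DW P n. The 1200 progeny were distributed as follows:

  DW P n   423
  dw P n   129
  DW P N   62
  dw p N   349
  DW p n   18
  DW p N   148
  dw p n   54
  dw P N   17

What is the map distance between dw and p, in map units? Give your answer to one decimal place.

26.0 map units

The two rarest classes, dw P N and DW p n, are the double crossovers. Comparing them with the parentals, only the p allele has switched, so p is the middle locus and the order is dw – p – n.
Crossovers in the dw–p interval produce the single-crossover classes DW p N and dw P n (148 + 129 = 277) plus the double crossovers (35).
RF(dw–p) = (277 + 35) / 1200 = 312/1200 = 0.2600 → 26.0 map units.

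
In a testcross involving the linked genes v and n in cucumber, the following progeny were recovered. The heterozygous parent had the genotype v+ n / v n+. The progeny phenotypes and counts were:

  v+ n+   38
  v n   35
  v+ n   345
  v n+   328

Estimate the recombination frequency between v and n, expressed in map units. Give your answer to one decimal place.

The recombinant classes are v+ n+ and v n: 38 + 35 = 73.
Recombination frequency = 73/746 = 0.0979 ≈ 9.8%, i.e. 9.8 map units.

9.8 map units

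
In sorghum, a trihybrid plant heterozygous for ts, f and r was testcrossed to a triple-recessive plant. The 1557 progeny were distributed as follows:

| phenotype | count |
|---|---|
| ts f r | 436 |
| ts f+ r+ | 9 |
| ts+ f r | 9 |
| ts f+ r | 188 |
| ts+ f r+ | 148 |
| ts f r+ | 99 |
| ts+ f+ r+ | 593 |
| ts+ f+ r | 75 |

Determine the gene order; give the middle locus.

The two most frequent reciprocal classes, ts+ f+ r+ and ts f r, are the parental types, so the F1 was ts+ f+ r+ / ts f r.
The two rarest classes, ts f+ r+ and ts+ f r, are the double crossovers. Comparing them with the parentals, only the ts allele has switched, so ts is the middle locus and the order is f – ts – r.

ts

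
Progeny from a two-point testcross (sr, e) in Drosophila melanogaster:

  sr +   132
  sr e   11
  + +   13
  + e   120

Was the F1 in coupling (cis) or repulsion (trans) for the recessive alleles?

The two most frequent classes are + e (120) and sr + (132); these are the parental (non-recombinant) types.
So the F1 carried + e on one chromosome and sr + on the other — the recessive alleles are on opposite chromosomes (trans / repulsion).

trans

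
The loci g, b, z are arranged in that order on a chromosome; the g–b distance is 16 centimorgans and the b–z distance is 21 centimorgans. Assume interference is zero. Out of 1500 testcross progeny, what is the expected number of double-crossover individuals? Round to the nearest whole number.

Map distances give recombination frequencies of 0.160 and 0.210 for the two intervals.
With no interference, expected double-crossover frequency = 0.160 × 0.210 = 0.03360.
Expected number = 0.03360 × 1500 = 50.40 ≈ 50.

50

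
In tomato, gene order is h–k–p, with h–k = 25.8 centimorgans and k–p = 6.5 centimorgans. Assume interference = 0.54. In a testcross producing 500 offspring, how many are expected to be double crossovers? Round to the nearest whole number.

Map distances give recombination frequencies of 0.258 and 0.065 for the two intervals.
With interference 0.54 (so coincidence = 0.46), expected double-crossover frequency = 0.258 × 0.065 × 0.46 = 0.00771.
Expected number = 0.00771 × 500 = 3.86 ≈ 4.

4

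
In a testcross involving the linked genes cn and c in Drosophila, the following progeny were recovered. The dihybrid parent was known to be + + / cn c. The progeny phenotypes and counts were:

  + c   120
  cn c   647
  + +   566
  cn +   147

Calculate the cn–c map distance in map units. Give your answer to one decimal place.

18.0 map units

The recombinant classes are + c and cn +: 120 + 147 = 267.
Recombination frequency = 267/1480 = 0.1804 ≈ 18.0%, i.e. 18.0 map units.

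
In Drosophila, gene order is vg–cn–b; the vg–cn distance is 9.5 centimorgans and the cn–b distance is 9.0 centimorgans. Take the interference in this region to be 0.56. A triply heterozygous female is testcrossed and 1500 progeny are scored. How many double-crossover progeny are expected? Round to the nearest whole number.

6

Map distances give recombination frequencies of 0.095 and 0.090 for the two intervals.
With interference 0.56 (so coincidence = 0.44), expected double-crossover frequency = 0.095 × 0.090 × 0.44 = 0.00376.
Expected number = 0.00376 × 1500 = 5.64 ≈ 6.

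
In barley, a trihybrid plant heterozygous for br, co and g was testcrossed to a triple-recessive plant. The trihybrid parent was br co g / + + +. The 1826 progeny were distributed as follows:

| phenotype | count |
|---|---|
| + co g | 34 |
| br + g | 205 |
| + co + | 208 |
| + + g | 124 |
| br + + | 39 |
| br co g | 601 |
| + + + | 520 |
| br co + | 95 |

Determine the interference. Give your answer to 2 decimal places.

The two rarest classes, + co g and br + +, are the double crossovers. Comparing them with the parentals, only the br allele has switched, so br is the middle locus and the order is co – br – g.
co–br: (413 + 73)/1826 = 0.2662; br–g: (219 + 73)/1826 = 0.1599.
Expected DCO frequency = 0.2662 × 0.1599 ≈ 0.04257; observed = 73/1826 ≈ 0.03998.
Coefficient of coincidence = 0.03998/0.04257 ≈ 0.94; interference = 1 − 0.94 = 0.06.

0.06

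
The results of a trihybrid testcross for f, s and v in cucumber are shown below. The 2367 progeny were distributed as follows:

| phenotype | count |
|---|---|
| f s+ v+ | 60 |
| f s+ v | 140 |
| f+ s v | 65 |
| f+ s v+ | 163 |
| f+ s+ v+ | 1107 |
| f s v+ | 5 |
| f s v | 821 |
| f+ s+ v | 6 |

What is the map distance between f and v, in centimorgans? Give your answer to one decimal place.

The two most frequent reciprocal classes, f+ s+ v+ and f s v, are the parental types, so the F1 was f+ s+ v+ / f s v.
The two rarest classes, f+ s+ v and f s v+, are the double crossovers. Comparing them with the parentals, only the v allele has switched, so v is the middle locus and the order is s – v – f.
Crossovers in the v–f interval produce the single-crossover classes f s+ v+ and f+ s v (60 + 65 = 125) plus the double crossovers (11).
RF(v–f) = (125 + 11) / 2367 = 136/2367 = 0.0575 → 5.7 centimorgans.

5.7 centimorgans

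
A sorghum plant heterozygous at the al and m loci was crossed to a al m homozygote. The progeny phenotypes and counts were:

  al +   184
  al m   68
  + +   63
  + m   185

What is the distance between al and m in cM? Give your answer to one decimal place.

26.2 cM

The two most frequent classes, + m (185) and al + (184), are the parental types, so the F1 was + m / al +.
The recombinant classes are + + and al m: 63 + 68 = 131.
Recombination frequency = 131/500 = 0.2620 ≈ 26.2%, i.e. 26.2 cM.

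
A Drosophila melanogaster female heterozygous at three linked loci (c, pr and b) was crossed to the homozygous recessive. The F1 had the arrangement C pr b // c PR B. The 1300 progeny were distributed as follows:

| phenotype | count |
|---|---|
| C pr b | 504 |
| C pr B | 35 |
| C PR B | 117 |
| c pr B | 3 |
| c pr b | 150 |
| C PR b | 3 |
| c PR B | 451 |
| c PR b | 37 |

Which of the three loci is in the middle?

The two rarest classes, C PR b and c pr B, are the double crossovers. Comparing them with the parentals, only the pr allele has switched, so pr is the middle locus and the order is b – pr – c.

pr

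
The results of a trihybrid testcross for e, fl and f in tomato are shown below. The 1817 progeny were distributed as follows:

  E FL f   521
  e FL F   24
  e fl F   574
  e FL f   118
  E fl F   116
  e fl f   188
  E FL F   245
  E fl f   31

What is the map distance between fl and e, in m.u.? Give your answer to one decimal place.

The two most frequent reciprocal classes, e fl F and E FL f, are the parental types, so the F1 was e fl F / E FL f.
The two rarest classes, e FL F and E fl f, are the double crossovers. Comparing them with the parentals, only the fl allele has switched, so fl is the middle locus and the order is f – fl – e.
Crossovers in the fl–e interval produce the single-crossover classes E fl F and e FL f (116 + 118 = 234) plus the double crossovers (55).
RF(fl–e) = (234 + 55) / 1817 = 289/1817 = 0.1591 → 15.9 m.u.

15.9 m.u.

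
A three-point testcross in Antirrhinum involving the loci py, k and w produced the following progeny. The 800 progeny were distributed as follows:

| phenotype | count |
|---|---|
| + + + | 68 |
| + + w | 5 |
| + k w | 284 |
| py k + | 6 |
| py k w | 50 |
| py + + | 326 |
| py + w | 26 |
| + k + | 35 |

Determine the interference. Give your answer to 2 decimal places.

The two most frequent reciprocal classes, py + + and + k w, are the parental types, so the F1 was py + + / + k w.
The two rarest classes, py k + and + + w, are the double crossovers. Comparing them with the parentals, only the k allele has switched, so k is the middle locus and the order is w – k – py.
w–k: (61 + 11)/800 = 0.0900; k–py: (118 + 11)/800 = 0.1613.
Expected DCO frequency = 0.0900 × 0.1613 ≈ 0.01452; observed = 11/800 ≈ 0.01375.
Coefficient of coincidence = 0.01375/0.01452 ≈ 0.95; interference = 1 − 0.95 = 0.05.

0.05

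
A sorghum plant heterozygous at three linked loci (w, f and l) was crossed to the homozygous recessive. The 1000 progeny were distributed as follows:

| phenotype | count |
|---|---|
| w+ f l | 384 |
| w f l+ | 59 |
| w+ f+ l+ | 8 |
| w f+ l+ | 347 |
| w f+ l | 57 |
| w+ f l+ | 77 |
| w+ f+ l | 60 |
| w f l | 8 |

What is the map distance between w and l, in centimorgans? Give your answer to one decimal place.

15.0 centimorgans

The two most frequent reciprocal classes, w+ f l and w f+ l+, are the parental types, so the F1 was w+ f l / w f+ l+.
The two rarest classes, w f l and w+ f+ l+, are the double crossovers. Comparing them with the parentals, only the w allele has switched, so w is the middle locus and the order is f – w – l.
Crossovers in the w–l interval produce the single-crossover classes w+ f l+ and w f+ l (77 + 57 = 134) plus the double crossovers (16).
RF(w–l) = (134 + 16) / 1000 = 150/1000 = 0.1500 → 15.0 centimorgans.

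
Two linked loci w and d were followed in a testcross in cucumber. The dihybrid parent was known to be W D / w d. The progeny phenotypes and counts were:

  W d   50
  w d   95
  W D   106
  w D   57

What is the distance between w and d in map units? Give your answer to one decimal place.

The recombinant classes are W d and w D: 50 + 57 = 107.
Recombination frequency = 107/308 = 0.3474 ≈ 34.7%, i.e. 34.7 map units.

34.7 map units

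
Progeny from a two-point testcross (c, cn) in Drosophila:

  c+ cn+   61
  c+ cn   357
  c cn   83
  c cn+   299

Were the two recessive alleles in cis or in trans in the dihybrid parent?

trans

The two most frequent classes are c+ cn (357) and c cn+ (299); these are the parental (non-recombinant) types.
So the F1 carried c+ cn on one chromosome and c cn+ on the other — the recessive alleles are on opposite chromosomes (trans / repulsion).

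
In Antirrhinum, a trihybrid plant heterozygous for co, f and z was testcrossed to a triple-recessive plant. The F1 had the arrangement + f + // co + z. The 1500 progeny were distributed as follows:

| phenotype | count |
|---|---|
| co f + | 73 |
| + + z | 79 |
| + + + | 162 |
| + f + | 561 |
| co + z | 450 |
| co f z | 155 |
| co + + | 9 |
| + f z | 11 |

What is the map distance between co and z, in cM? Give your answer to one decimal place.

The two rarest classes, + f z and co + +, are the double crossovers. Comparing them with the parentals, only the z allele has switched, so z is the middle locus and the order is co – z – f.
Crossovers in the co–z interval produce the single-crossover classes co f + and + + z (73 + 79 = 152) plus the double crossovers (20).
RF(co–z) = (152 + 20) / 1500 = 172/1500 = 0.1147 → 11.5 cM.

11.5 cM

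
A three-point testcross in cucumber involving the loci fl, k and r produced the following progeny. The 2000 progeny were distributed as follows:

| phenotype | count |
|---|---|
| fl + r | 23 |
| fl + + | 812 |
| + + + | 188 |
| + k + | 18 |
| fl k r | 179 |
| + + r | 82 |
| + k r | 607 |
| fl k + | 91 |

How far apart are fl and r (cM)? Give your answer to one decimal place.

20.4 cM

The two most frequent reciprocal classes, + k r and fl + +, are the parental types, so the F1 was + k r / fl + +.
The two rarest classes, + k + and fl + r, are the double crossovers. Comparing them with the parentals, only the r allele has switched, so r is the middle locus and the order is k – r – fl.
Crossovers in the r–fl interval produce the single-crossover classes fl k r and + + + (179 + 188 = 367) plus the double crossovers (41).
RF(r–fl) = (367 + 41) / 2000 = 408/2000 = 0.2040 → 20.4 cM.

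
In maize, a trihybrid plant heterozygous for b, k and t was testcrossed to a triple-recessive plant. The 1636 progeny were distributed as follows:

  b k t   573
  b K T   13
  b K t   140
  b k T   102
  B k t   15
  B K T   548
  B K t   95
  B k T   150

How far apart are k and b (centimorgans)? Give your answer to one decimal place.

The two most frequent reciprocal classes, B K T and b k t, are the parental types, so the F1 was B K T / b k t.
The two rarest classes, b K T and B k t, are the double crossovers. Comparing them with the parentals, only the b allele has switched, so b is the middle locus and the order is t – b – k.
Crossovers in the b–k interval produce the single-crossover classes B k T and b K t (150 + 140 = 290) plus the double crossovers (28).
RF(b–k) = (290 + 28) / 1636 = 318/1636 = 0.1944 → 19.4 centimorgans.

19.4 centimorgans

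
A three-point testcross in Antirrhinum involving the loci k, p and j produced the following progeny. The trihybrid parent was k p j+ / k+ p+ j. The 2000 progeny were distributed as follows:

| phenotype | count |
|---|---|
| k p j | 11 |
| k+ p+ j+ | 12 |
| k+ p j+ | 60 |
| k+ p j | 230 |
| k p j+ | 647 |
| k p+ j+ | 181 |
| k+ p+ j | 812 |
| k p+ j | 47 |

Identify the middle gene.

The two rarest classes, k p j and k+ p+ j+, are the double crossovers. Comparing them with the parentals, only the j allele has switched, so j is the middle locus and the order is p – j – k.

j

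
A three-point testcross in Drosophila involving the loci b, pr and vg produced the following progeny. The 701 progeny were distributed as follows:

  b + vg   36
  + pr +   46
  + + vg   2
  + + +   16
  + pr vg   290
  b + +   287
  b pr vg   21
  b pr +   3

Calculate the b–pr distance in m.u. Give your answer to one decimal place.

The two most frequent reciprocal classes, b + + and + pr vg, are the parental types, so the F1 was b + + / + pr vg.
The two rarest classes, b pr + and + + vg, are the double crossovers. Comparing them with the parentals, only the pr allele has switched, so pr is the middle locus and the order is b – pr – vg.
Crossovers in the b–pr interval produce the single-crossover classes + + + and b pr vg (16 + 21 = 37) plus the double crossovers (5).
RF(b–pr) = (37 + 5) / 701 = 42/701 = 0.0599 → 6.0 m.u.

6.0 m.u.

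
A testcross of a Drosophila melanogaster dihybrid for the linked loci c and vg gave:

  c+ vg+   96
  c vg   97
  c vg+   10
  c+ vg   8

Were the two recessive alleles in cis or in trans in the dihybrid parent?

The two most frequent classes are c+ vg+ (96) and c vg (97); these are the parental (non-recombinant) types.
So the F1 carried c+ vg+ on one chromosome and c vg on the other — the recessive alleles are on the same chromosome (cis / coupling).

cis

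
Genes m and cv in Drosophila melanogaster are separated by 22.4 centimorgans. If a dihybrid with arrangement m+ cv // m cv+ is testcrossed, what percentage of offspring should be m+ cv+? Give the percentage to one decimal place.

11.2%

A map distance of 22.4 centimorgans corresponds to a recombination frequency of 0.224.
The F1 is m+ cv / m cv+, so m+ cv+ is a recombinant gamete class with expected frequency r/2 = 0.224/2 = 0.1120.
That is 0.1120 = 11.2% of the progeny.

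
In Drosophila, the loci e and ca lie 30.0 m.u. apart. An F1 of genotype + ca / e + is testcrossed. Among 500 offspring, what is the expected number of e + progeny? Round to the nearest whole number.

175

A map distance of 30.0 m.u. corresponds to a recombination frequency of 0.300.
The F1 is + ca / e +, so e + is a parental gamete class with expected frequency (1 − r)/2 = 0.700/2 = 0.3500.
Expected number = 0.3500 × 500 = 175.00 ≈ 175.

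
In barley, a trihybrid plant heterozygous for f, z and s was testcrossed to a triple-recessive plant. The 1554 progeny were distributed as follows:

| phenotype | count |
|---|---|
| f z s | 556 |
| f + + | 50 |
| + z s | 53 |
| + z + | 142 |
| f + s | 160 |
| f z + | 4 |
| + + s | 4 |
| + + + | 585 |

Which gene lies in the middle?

s

The two most frequent reciprocal classes, + + + and f z s, are the parental types, so the F1 was + + + / f z s.
The two rarest classes, + + s and f z +, are the double crossovers. Comparing them with the parentals, only the s allele has switched, so s is the middle locus and the order is z – s – f.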